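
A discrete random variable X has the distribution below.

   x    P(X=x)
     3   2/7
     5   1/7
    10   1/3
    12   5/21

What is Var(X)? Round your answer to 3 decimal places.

E[X] = (2/7)·3 + (1/7)·5 + (1/3)·10 + (5/21)·12 = 163/21
E[X²] = (2/7)·9 + (1/7)·25 + (1/3)·100 + (5/21)·144 = 1549/21
Var(X) = 1549/21 − (163/21)² = 5960/441 ≈ 13.515

13.515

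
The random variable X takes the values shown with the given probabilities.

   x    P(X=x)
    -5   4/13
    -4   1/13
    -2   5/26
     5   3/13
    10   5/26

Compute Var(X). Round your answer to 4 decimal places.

E[X] = (4/13)·(-5) + (1/13)·(-4) + (5/26)·(-2) + (3/13)·5 + (5/26)·10 = 11/13
E[X²] = (4/13)·25 + (1/13)·16 + (5/26)·4 + (3/13)·25 + (5/26)·100 = 451/13
Var(X) = 451/13 − (11/13)² = 5742/169 ≈ 33.9763

33.9763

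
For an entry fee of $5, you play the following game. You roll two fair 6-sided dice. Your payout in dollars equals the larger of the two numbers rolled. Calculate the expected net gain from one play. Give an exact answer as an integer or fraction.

Distribution of the larger of the two numbers rolled: 1 w.p. 1/36, 2 w.p. 1/12, 3 w.p. 5/36, 4 w.p. 7/36, 5 w.p. 1/4, 6 w.p. 11/36
E[payout] = (1/36)·1 + (1/12)·2 + (5/36)·3 + (7/36)·4 + (1/4)·5 + (11/36)·6 = 161/36
Expected profit = 161/36 − 5 = -19/36

-19/36 dollars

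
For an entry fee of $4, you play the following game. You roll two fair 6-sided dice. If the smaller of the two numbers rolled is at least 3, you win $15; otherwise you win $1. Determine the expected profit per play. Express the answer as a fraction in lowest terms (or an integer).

E[payout] = (5/9)·1 + (4/9)·15 = 65/9
Expected profit = 65/9 − 4 = 29/9

29/9 dollars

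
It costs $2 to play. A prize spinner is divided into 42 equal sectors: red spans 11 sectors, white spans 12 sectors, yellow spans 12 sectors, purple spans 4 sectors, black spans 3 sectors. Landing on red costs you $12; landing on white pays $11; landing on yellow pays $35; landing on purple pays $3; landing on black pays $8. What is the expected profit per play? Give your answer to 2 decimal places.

E[payout] = (11/42)·(-12) + (12/42)·11 + (12/42)·35 + (4/42)·3 + (3/42)·8 = 76/7
Expected profit = 76/7 − 2 = 62/7 ≈ $8.86

$8.86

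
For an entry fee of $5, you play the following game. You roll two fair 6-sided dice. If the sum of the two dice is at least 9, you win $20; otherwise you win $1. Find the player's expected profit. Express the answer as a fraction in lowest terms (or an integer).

23/18 dollars

E[payout] = (13/18)·1 + (5/18)·20 = 113/18
Expected profit = 113/18 − 5 = 23/18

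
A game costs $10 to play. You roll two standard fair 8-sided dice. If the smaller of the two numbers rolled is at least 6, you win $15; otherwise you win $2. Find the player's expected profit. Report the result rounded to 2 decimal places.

-$6.17

E[payout] = (55/64)·2 + (9/64)·15 = 245/64
Expected profit = 245/64 − 10 = -395/64 ≈ -$6.17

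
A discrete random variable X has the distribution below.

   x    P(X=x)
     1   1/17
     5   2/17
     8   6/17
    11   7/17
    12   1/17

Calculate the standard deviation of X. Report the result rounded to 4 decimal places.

2.8443

E[X] = 148/17, E[X²] = 1426/17
Var(X) = E[X²] − (E[X])² = 1426/17 − 21904/289 = 2338/289
SD(X) = √(2338/289) ≈ 2.8443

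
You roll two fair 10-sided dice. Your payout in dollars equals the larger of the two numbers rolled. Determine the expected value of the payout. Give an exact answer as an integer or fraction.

Distribution of the larger of the two numbers rolled: 1 w.p. 1/100, 2 w.p. 3/100, 3 w.p. 1/20, 4 w.p. 7/100, 5 w.p. 9/100, 6 w.p. 11/100, …
E[payout] = (1/100)·1 + (3/100)·2 + (1/20)·3 + (7/100)·4 + (9/100)·5 + (11/100)·6 + (13/100)·7 + (3/20)·8 + (17/100)·9 + (19/100)·10 = 143/20

143/20 dollars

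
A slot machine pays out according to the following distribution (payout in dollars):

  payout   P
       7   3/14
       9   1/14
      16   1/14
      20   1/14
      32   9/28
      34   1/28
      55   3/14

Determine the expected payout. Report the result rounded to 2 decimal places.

E[X] = (3/14)·7 + (1/14)·9 + (1/14)·16 + (1/14)·20 + (9/28)·32 + (1/28)·34 + (3/14)·55
     = 28 ≈ 28.00

$28.00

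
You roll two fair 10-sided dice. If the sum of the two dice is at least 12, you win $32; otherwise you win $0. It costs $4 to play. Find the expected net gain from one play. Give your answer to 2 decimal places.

E[payout] = (11/20)·0 + (9/20)·32 = 72/5
Expected profit = 72/5 − 4 = 52/5 ≈ $10.40

$10.40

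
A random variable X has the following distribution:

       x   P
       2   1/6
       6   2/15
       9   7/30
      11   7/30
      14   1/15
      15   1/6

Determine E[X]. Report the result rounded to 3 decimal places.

E[X] = (1/6)·2 + (2/15)·6 + (7/30)·9 + (7/30)·11 + (1/15)·14 + (1/6)·15
     = 277/30 ≈ 9.233

9.233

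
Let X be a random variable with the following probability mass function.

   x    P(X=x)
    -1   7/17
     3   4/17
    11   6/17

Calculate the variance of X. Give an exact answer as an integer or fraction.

E[X] = (7/17)·(-1) + (4/17)·3 + (6/17)·11 = 71/17
E[X²] = (7/17)·1 + (4/17)·9 + (6/17)·121 = 769/17
Var(X) = 769/17 − (71/17)² = 8032/289

8032/289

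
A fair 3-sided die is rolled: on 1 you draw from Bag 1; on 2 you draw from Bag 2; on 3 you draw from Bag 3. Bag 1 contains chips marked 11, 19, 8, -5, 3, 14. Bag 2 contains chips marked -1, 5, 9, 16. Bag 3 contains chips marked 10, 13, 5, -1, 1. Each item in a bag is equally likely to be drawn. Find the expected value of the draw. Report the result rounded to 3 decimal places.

E[X | Bag 1] = (11 + 19 + 8 − 5 + 3 + 14)/6 = 25/3
E[X | Bag 2] = (-1 + 5 + 9 + 16)/4 = 29/4
E[X | Bag 3] = (10 + 13 + 5 − 1 + 1)/5 = 28/5
E[X] = (1/3)·25/3 + (1/3)·29/4 + (1/3)·28/5 = 1271/180 ≈ 7.061

7.061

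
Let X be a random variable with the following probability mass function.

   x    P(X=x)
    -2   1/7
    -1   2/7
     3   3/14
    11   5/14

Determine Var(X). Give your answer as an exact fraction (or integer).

30

E[X] = (1/7)·(-2) + (2/7)·(-1) + (3/14)·3 + (5/14)·11 = 4
E[X²] = (1/7)·4 + (2/7)·1 + (3/14)·9 + (5/14)·121 = 46
Var(X) = 46 − (4)² = 30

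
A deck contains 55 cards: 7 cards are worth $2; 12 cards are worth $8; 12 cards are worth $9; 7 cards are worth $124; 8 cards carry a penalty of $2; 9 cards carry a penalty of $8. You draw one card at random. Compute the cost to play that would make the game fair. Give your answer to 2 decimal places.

$18.15

E[payout] = (7/55)·2 + (12/55)·8 + (12/55)·9 + (7/55)·124 + (8/55)·(-2) + (9/55)·(-8) = 998/55
Fair fee = E[payout] = 998/55 ≈ $18.15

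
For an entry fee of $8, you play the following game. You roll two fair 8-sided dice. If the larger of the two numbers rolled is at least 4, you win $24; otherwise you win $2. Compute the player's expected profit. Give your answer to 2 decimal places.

E[payout] = (9/64)·2 + (55/64)·24 = 669/32
Expected profit = 669/32 − 8 = 413/32 ≈ $12.91

$12.91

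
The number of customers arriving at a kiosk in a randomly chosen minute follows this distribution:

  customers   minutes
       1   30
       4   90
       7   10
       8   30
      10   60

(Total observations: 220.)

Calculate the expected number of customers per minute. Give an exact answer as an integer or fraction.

65/11

Total = 220, so P(customers=1) = 30/220, etc.
E[X] = (3/22)·1 + (9/22)·4 + (1/22)·7 + (3/22)·8 + (3/11)·10
     = 65/11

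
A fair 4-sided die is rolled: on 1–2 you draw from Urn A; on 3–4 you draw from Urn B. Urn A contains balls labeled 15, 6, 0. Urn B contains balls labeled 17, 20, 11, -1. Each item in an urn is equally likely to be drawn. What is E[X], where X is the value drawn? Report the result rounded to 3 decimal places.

E[X | Urn A] = (15 + 6 + 0)/3 = 7
E[X | Urn B] = (17 + 20 + 11 − 1)/4 = 47/4
E[X] = (1/2)·7 + (1/2)·47/4 = 75/8 ≈ 9.375

9.375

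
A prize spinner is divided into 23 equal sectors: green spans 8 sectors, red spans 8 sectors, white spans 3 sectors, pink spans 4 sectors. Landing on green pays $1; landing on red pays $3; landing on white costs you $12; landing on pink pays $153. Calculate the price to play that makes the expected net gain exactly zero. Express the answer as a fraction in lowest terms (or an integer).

608/23 dollars

E[payout] = (8/23)·1 + (8/23)·3 + (3/23)·(-12) + (4/23)·153 = 608/23
Fair fee = E[payout] = 608/23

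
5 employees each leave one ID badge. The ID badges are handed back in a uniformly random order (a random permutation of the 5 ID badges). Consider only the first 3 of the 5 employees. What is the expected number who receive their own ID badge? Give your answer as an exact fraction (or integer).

Let Xᵢ = 1 if person i gets their own ID badge. For each i, P(Xᵢ=1) = 1/5.
By linearity of expectation, E[X₁+…+X_3] = 3·(1/5) = 3/5.

3/5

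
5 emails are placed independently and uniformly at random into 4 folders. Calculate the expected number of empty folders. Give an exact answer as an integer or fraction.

243/256

Let Xⱼ=1 if folder j is empty. P(Xⱼ=1) = ((4-1)/4)^5 = 243/1024.
By linearity, E[#empty] = 4·243/1024 = 243/256.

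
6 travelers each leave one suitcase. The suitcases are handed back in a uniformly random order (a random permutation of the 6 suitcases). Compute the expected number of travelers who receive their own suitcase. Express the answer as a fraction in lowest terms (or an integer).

Let Xᵢ = 1 if person i gets their own suitcase. For each i, P(Xᵢ=1) = 1/6.
By linearity of expectation, E[X₁+…+X_6] = 6·(1/6) = 1.

1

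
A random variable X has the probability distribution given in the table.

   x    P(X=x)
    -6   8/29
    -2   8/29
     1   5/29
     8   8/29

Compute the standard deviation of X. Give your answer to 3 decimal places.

5.370

E[X] = 5/29, E[X²] = 837/29
Var(X) = E[X²] − (E[X])² = 837/29 − 25/841 = 24248/841
SD(X) = √(24248/841) ≈ 5.370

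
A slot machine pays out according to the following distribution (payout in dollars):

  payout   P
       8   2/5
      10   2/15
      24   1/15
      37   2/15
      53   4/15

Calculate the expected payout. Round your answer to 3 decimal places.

$25.200

E[X] = (2/5)·8 + (2/15)·10 + (1/15)·24 + (2/15)·37 + (4/15)·53
     = 126/5 ≈ 25.200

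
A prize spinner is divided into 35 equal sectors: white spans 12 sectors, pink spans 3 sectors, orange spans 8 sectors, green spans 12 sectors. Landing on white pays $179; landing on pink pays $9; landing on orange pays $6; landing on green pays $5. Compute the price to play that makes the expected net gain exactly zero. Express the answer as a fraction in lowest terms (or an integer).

E[payout] = (12/35)·179 + (3/35)·9 + (8/35)·6 + (12/35)·5 = 2283/35
Fair fee = E[payout] = 2283/35

2283/35 dollars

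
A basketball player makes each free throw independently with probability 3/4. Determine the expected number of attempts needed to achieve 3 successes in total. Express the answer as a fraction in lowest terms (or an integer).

By linearity (sum of 3 independent geometric waits), E[trials] = 3/p = 3/(3/4) = 4.

4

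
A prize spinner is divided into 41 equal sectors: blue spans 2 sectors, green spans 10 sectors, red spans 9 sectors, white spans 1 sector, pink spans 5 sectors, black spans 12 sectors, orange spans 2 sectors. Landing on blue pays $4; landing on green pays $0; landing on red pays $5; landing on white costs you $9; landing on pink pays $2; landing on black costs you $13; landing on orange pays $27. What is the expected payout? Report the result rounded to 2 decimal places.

E[payout] = (2/41)·4 + (10/41)·0 + (9/41)·5 + (1/41)·(-9) + (5/41)·2 + (12/41)·(-13) + (2/41)·27 = -48/41
≈ -$1.17

-$1.17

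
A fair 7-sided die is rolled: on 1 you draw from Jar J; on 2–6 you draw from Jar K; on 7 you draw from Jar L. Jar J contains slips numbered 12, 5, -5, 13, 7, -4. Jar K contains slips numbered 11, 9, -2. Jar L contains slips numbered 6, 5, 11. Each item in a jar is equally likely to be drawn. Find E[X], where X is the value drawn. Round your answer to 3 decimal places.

6.000

E[X | Jar J] = (12 + 5 − 5 + 13 + 7 − 4)/6 = 14/3
E[X | Jar K] = (11 + 9 − 2)/3 = 6
E[X | Jar L] = (6 + 5 + 11)/3 = 22/3
E[X] = (1/7)·14/3 + (5/7)·6 + (1/7)·22/3 = 6 ≈ 6.000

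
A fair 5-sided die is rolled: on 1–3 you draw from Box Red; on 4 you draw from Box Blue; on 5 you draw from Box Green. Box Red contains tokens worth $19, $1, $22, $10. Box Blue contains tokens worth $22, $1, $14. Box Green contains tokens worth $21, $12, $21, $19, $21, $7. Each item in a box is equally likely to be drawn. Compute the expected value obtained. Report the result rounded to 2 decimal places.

E[X | Box Red] = (19 + 1 + 22 + 10)/4 = 13
E[X | Box Blue] = (22 + 1 + 14)/3 = 37/3
E[X | Box Green] = (21 + 12 + 21 + 19 + 21 + 7)/6 = 101/6
E[X] = (3/5)·13 + (1/5)·37/3 + (1/5)·101/6 = 409/30 ≈ 13.63

$13.63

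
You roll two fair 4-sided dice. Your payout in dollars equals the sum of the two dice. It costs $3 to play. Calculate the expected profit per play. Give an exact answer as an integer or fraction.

Distribution of the sum of the two dice: 2 w.p. 1/16, 3 w.p. 1/8, 4 w.p. 3/16, 5 w.p. 1/4, 6 w.p. 3/16, 7 w.p. 1/8, …
E[payout] = (1/16)·2 + (1/8)·3 + (3/16)·4 + (1/4)·5 + (3/16)·6 + (1/8)·7 + (1/16)·8 = 5
Expected profit = 5 − 3 = 2

$2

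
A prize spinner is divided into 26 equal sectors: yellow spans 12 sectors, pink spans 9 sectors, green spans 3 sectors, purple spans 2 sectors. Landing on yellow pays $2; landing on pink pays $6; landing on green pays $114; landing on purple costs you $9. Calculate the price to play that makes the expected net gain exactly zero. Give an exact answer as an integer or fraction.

201/13 dollars

E[payout] = (12/26)·2 + (9/26)·6 + (3/26)·114 + (2/26)·(-9) = 201/13
Fair fee = E[payout] = 201/13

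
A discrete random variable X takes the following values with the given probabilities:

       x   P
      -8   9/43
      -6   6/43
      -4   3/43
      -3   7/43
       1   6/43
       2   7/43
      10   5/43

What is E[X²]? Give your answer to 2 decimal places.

E[X²] = (9/43)·64 + (6/43)·36 + (3/43)·16 + (7/43)·9 + (6/43)·1 + (7/43)·4 + (5/43)·100
     = 1437/43 ≈ 33.42

33.42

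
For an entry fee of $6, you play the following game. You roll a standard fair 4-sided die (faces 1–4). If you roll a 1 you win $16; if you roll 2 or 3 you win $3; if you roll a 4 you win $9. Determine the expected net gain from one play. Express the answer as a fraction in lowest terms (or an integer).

7/4 dollars

E[payout] = (1/2)·3 + (1/4)·9 + (1/4)·16 = 31/4
Expected profit = 31/4 − 6 = 7/4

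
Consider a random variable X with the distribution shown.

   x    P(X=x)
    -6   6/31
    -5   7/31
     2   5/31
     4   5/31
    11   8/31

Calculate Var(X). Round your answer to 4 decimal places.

E[X] = (6/31)·(-6) + (7/31)·(-5) + (5/31)·2 + (5/31)·4 + (8/31)·11 = 47/31
E[X²] = (6/31)·36 + (7/31)·25 + (5/31)·4 + (5/31)·16 + (8/31)·121 = 1459/31
Var(X) = 1459/31 − (47/31)² = 43020/961 ≈ 44.7659

44.7659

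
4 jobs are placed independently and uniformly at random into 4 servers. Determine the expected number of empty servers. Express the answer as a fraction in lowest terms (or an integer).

81/64

Let Xⱼ=1 if server j is empty. P(Xⱼ=1) = ((4-1)/4)^4 = 81/256.
By linearity, E[#empty] = 4·81/256 = 81/64.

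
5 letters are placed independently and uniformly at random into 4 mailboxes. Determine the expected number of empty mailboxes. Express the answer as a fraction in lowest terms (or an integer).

243/256

Let Xⱼ=1 if mailbox j is empty. P(Xⱼ=1) = ((4-1)/4)^5 = 243/1024.
By linearity, E[#empty] = 4·243/1024 = 243/256.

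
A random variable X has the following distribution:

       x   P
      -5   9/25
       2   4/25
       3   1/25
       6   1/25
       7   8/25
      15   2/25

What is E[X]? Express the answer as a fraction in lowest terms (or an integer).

58/25

E[X] = (9/25)·(-5) + (4/25)·2 + (1/25)·3 + (1/25)·6 + (8/25)·7 + (2/25)·15
     = 58/25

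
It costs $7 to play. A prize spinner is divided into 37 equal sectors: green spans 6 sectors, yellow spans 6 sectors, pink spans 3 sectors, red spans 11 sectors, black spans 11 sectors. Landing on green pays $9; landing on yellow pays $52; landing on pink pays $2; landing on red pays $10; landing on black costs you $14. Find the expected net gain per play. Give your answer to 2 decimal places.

E[payout] = (6/37)·9 + (6/37)·52 + (3/37)·2 + (11/37)·10 + (11/37)·(-14) = 328/37
Expected profit = 328/37 − 7 = 69/37 ≈ $1.86

$1.86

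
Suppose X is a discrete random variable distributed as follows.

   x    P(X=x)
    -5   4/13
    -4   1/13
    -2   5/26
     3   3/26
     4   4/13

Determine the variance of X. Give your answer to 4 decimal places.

E[X] = (4/13)·(-5) + (1/13)·(-4) + (5/26)·(-2) + (3/26)·3 + (4/13)·4 = -17/26
E[X²] = (4/13)·25 + (1/13)·16 + (5/26)·4 + (3/26)·9 + (4/13)·16 = 407/26
Var(X) = 407/26 − (-17/26)² = 10293/676 ≈ 15.2263

15.2263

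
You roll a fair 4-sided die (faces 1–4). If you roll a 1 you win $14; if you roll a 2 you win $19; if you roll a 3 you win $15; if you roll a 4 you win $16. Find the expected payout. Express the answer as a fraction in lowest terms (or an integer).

$16

E[payout] = (1/4)·14 + (1/4)·15 + (1/4)·16 + (1/4)·19 = 16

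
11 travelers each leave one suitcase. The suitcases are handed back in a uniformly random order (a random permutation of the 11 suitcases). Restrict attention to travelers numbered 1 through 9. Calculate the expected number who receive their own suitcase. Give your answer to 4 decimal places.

0.8182

Let Xᵢ = 1 if person i gets their own suitcase. For each i, P(Xᵢ=1) = 1/11.
By linearity of expectation, E[X₁+…+X_9] = 9·(1/11) = 9/11.
≈ 0.8182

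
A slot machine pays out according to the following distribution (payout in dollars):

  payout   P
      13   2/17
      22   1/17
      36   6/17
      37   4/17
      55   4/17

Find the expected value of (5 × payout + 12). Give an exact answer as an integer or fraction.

3364/17

E[5x+12] = (2/17)·77 + (1/17)·122 + (6/17)·192 + (4/17)·197 + (4/17)·287
     = 3364/17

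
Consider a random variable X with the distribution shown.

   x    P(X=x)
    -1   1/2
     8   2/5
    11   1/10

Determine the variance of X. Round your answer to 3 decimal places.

E[X] = (1/2)·(-1) + (2/5)·8 + (1/10)·11 = 19/5
E[X²] = (1/2)·1 + (2/5)·64 + (1/10)·121 = 191/5
Var(X) = 191/5 − (19/5)² = 594/25 ≈ 23.760

23.760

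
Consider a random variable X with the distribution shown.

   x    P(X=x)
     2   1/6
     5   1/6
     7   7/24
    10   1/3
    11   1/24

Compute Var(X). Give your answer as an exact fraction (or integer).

E[X] = (1/6)·2 + (1/6)·5 + (7/24)·7 + (1/3)·10 + (1/24)·11 = 7
E[X²] = (1/6)·4 + (1/6)·25 + (7/24)·49 + (1/3)·100 + (1/24)·121 = 115/2
Var(X) = 115/2 − (7)² = 17/2

17/2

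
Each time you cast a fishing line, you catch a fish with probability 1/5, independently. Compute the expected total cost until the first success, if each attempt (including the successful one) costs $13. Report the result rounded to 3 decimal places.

E[#attempts] = 1/p = 5; E[cost] = 13·5 = 65.
≈ 65.000

$65.000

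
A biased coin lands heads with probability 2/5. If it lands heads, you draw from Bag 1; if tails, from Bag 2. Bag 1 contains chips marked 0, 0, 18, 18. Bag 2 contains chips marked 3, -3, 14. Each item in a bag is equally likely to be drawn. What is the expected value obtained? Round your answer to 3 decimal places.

E[X | Bag 1] = (0 + 0 + 18 + 18)/4 = 9
E[X | Bag 2] = (3 − 3 + 14)/3 = 14/3
E[X] = (2/5)·9 + (3/5)·14/3 = 32/5 ≈ 6.400

6.400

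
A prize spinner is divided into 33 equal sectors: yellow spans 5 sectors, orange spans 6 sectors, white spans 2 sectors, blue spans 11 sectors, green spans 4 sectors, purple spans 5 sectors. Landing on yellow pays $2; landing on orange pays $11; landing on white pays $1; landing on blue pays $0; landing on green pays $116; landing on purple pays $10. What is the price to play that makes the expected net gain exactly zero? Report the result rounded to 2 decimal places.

$17.94

E[payout] = (5/33)·2 + (6/33)·11 + (2/33)·1 + (11/33)·0 + (4/33)·116 + (5/33)·10 = 592/33
Fair fee = E[payout] = 592/33 ≈ $17.94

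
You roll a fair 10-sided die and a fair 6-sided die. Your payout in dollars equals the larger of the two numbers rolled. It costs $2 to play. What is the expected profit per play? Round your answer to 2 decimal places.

Distribution of the larger of the two numbers rolled: 1 w.p. 1/60, 2 w.p. 1/20, 3 w.p. 1/12, 4 w.p. 7/60, 5 w.p. 3/20, 6 w.p. 11/60, …
E[payout] = (1/60)·1 + (1/20)·2 + (1/12)·3 + (7/60)·4 + (3/20)·5 + (11/60)·6 + (1/10)·7 + (1/10)·8 + (1/10)·9 + (1/10)·10 = 73/12
Expected profit = 73/12 − 2 = 49/12 ≈ $4.08

$4.08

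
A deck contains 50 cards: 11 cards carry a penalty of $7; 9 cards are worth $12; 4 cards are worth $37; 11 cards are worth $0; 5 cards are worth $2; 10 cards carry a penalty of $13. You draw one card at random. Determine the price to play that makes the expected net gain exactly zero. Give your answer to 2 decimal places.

$1.18

E[payout] = (11/50)·(-7) + (9/50)·12 + (4/50)·37 + (11/50)·0 + (5/50)·2 + (10/50)·(-13) = 59/50
Fair fee = E[payout] = 59/50 ≈ $1.18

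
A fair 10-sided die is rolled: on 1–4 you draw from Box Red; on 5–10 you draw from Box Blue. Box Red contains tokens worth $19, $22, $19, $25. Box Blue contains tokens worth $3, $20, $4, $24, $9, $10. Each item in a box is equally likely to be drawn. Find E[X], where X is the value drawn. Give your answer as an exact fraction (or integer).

31/2 dollars

E[X | Box Red] = (19 + 22 + 19 + 25)/4 = 85/4
E[X | Box Blue] = (3 + 20 + 4 + 24 + 9 + 10)/6 = 35/3
E[X] = (2/5)·85/4 + (3/5)·35/3 = 31/2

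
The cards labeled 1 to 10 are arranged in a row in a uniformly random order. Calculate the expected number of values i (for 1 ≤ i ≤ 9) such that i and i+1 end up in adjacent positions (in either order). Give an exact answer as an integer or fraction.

For each i ∈ {1,…,9}, let Xᵢ = 1 if i and i+1 are adjacent. P(Xᵢ=1) = 2·(10−1)!/10! = 2/10.
By linearity, E[ΣXᵢ] = (9)·(2/10) = 9/5.

9/5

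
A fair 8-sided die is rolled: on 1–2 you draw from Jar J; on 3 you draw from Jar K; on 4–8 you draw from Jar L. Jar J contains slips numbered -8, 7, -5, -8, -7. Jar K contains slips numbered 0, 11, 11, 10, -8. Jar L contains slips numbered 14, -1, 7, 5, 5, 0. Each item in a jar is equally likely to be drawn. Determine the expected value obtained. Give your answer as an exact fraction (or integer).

E[X | Jar J] = (-8 + 7 − 5 − 8 − 7)/5 = -21/5
E[X | Jar K] = (0 + 11 + 11 + 10 − 8)/5 = 24/5
E[X | Jar L] = (14 − 1 + 7 + 5 + 5 + 0)/6 = 5
E[X] = (1/4)·(-21/5) + (1/8)·24/5 + (5/8)·5 = 107/40

107/40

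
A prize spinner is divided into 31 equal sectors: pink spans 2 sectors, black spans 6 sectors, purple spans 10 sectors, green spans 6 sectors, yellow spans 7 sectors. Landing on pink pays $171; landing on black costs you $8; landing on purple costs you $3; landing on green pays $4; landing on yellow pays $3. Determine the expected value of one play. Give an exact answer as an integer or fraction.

309/31 dollars

E[payout] = (2/31)·171 + (6/31)·(-8) + (10/31)·(-3) + (6/31)·4 + (7/31)·3 = 309/31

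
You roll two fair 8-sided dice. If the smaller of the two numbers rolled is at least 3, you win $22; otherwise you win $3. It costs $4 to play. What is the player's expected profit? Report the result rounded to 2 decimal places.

$9.69

E[payout] = (7/16)·3 + (9/16)·22 = 219/16
Expected profit = 219/16 − 4 = 155/16 ≈ $9.69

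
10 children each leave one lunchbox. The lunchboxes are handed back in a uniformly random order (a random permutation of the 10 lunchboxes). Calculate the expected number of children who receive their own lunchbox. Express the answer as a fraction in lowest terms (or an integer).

Let Xᵢ = 1 if person i gets their own lunchbox. For each i, P(Xᵢ=1) = 1/10.
By linearity of expectation, E[X₁+…+X_10] = 10·(1/10) = 1.

1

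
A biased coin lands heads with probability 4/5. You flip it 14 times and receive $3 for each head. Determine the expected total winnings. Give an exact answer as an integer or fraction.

168/5 dollars

E[#heads] = 14·4/5 = 56/5 (linearity over flips).
E[winnings] = 3·56/5 = 168/5.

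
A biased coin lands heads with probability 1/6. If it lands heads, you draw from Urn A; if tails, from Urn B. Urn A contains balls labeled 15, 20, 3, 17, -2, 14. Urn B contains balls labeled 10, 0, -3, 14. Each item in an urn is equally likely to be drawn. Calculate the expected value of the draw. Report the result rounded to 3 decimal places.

E[X | Urn A] = (15 + 20 + 3 + 17 − 2 + 14)/6 = 67/6
E[X | Urn B] = (10 + 0 − 3 + 14)/4 = 21/4
E[X] = (1/6)·67/6 + (5/6)·21/4 = 449/72 ≈ 6.236

6.236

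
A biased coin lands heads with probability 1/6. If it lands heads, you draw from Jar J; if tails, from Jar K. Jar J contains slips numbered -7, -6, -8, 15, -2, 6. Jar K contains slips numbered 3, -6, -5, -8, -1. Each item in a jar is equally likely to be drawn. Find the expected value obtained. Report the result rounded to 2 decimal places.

E[X | Jar J] = (-7 − 6 − 8 + 15 − 2 + 6)/6 = -1/3
E[X | Jar K] = (3 − 6 − 5 − 8 − 1)/5 = -17/5
E[X] = (1/6)·(-1/3) + (5/6)·(-17/5) = -26/9 ≈ -2.89

-2.89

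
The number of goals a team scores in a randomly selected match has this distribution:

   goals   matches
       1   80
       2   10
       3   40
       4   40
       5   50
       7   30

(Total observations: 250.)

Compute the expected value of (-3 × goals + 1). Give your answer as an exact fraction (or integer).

Total = 250, so P(goals=1) = 80/250, etc.
E[-3x+1] = (8/25)·(-2) + (1/25)·(-5) + (4/25)·(-8) + (4/25)·(-11) + (1/5)·(-14) + (3/25)·(-20)
     = -227/25

-227/25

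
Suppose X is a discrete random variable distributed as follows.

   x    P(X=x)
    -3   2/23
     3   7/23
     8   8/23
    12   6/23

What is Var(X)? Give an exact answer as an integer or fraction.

E[X] = (2/23)·(-3) + (7/23)·3 + (8/23)·8 + (6/23)·12 = 151/23
E[X²] = (2/23)·9 + (7/23)·9 + (8/23)·64 + (6/23)·144 = 1457/23
Var(X) = 1457/23 − (151/23)² = 10710/529

10710/529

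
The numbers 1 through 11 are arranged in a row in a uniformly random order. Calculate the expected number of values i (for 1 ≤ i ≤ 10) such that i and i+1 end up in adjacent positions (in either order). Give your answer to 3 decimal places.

For each i ∈ {1,…,10}, let Xᵢ = 1 if i and i+1 are adjacent. P(Xᵢ=1) = 2·(11−1)!/11! = 2/11.
By linearity, E[ΣXᵢ] = (10)·(2/11) = 20/11.
≈ 1.818

1.818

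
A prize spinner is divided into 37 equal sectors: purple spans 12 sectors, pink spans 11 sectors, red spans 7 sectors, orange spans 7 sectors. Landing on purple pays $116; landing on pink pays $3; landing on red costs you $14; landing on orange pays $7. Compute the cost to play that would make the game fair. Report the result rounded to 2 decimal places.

$37.19

E[payout] = (12/37)·116 + (11/37)·3 + (7/37)·(-14) + (7/37)·7 = 1376/37
Fair fee = E[payout] = 1376/37 ≈ $37.19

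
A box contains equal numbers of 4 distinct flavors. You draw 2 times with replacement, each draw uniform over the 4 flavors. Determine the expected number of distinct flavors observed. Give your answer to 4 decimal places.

Let Xⱼ=1 if type j appears at least once. P(Xⱼ=1) = 1 − ((4−1)/4)^2 = 7/16.
E[#distinct] = 4·7/16 = 7/4.
≈ 1.7500

1.7500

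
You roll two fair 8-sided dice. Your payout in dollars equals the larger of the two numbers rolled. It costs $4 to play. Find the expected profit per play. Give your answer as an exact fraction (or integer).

Distribution of the larger of the two numbers rolled: 1 w.p. 1/64, 2 w.p. 3/64, 3 w.p. 5/64, 4 w.p. 7/64, 5 w.p. 9/64, 6 w.p. 11/64, …
E[payout] = (1/64)·1 + (3/64)·2 + (5/64)·3 + (7/64)·4 + (9/64)·5 + (11/64)·6 + (13/64)·7 + (15/64)·8 = 93/16
Expected profit = 93/16 − 4 = 29/16

29/16 dollars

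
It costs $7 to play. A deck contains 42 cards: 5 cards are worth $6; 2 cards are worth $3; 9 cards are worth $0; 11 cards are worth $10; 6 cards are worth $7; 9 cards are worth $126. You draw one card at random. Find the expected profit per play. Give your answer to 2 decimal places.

E[payout] = (5/42)·6 + (2/42)·3 + (9/42)·0 + (11/42)·10 + (6/42)·7 + (9/42)·126 = 661/21
Expected profit = 661/21 − 7 = 514/21 ≈ $24.48

$24.48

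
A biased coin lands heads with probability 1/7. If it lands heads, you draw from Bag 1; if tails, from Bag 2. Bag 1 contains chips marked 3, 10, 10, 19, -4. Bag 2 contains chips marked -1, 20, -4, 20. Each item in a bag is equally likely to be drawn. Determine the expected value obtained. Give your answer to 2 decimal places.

8.59

E[X | Bag 1] = (3 + 10 + 10 + 19 − 4)/5 = 38/5
E[X | Bag 2] = (-1 + 20 − 4 + 20)/4 = 35/4
E[X] = (1/7)·38/5 + (6/7)·35/4 = 601/70 ≈ 8.59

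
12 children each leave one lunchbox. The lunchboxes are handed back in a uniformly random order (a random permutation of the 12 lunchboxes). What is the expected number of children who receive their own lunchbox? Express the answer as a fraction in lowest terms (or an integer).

Let Xᵢ = 1 if person i gets their own lunchbox. For each i, P(Xᵢ=1) = 1/12.
By linearity of expectation, E[X₁+…+X_12] = 12·(1/12) = 1.

1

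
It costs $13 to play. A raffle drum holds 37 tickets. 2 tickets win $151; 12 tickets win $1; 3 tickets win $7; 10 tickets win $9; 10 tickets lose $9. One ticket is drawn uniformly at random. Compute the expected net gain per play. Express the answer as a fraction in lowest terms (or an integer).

-146/37 dollars

E[payout] = (2/37)·151 + (12/37)·1 + (3/37)·7 + (10/37)·9 + (10/37)·(-9) = 335/37
Expected profit = 335/37 − 13 = -146/37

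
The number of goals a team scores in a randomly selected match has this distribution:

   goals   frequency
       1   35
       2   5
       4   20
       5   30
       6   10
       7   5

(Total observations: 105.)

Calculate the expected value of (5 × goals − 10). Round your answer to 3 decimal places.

Total = 105, so P(goals=1) = 35/105, etc.
E[5x-10] = (1/3)·(-5) + (1/21)·0 + (4/21)·10 + (2/7)·15 + (2/21)·20 + (1/21)·25
     = 160/21 ≈ 7.619

7.619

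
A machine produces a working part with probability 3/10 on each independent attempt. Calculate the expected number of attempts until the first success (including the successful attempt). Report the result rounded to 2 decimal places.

For a geometric distribution, E[trials] = 1/p = 1/(3/10) = 10/3.
≈ 3.33

3.33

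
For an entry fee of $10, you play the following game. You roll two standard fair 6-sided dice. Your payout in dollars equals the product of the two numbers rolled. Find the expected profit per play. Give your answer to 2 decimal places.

$2.25

Distribution of the product of the two numbers rolled: 1 w.p. 1/36, 2 w.p. 1/18, 3 w.p. 1/18, 4 w.p. 1/12, 5 w.p. 1/18, 6 w.p. 1/9, …
E[payout] = (1/36)·1 + (1/18)·2 + (1/18)·3 + (1/12)·4 + (1/18)·5 + (1/9)·6 + (1/18)·8 + (1/36)·9 + (1/18)·10 + (1/9)·12 + (1/18)·15 + (1/36)·16 + (1/18)·18 + (1/18)·20 + (1/18)·24 + (1/36)·25 + (1/18)·30 + (1/36)·36 = 49/4
Expected profit = 49/4 − 10 = 9/4 ≈ $2.25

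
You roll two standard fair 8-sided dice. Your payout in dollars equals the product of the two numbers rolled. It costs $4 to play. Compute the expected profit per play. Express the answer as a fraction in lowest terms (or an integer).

65/4 dollars

Distribution of the product of the two numbers rolled: 1 w.p. 1/64, 2 w.p. 1/32, 3 w.p. 1/32, 4 w.p. 3/64, 5 w.p. 1/32, 6 w.p. 1/16, …
E[payout] = (1/64)·1 + (1/32)·2 + (1/32)·3 + (3/64)·4 + (1/32)·5 + (1/16)·6 + (1/32)·7 + (1/16)·8 + (1/64)·9 + (1/32)·10 + (1/16)·12 + (1/32)·14 + (1/32)·15 + (3/64)·16 + (1/32)·18 + (1/32)·20 + (1/32)·21 + (1/16)·24 + (1/64)·25 + (1/32)·28 + (1/32)·30 + (1/32)·32 + (1/32)·35 + (1/64)·36 + (1/32)·40 + (1/32)·42 + (1/32)·48 + (1/64)·49 + (1/32)·56 + (1/64)·64 = 81/4
Expected profit = 81/4 − 4 = 65/4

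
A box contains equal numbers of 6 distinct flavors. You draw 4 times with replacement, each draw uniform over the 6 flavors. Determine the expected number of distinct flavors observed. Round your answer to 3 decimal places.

Let Xⱼ=1 if type j appears at least once. P(Xⱼ=1) = 1 − ((6−1)/6)^4 = 671/1296.
E[#distinct] = 6·671/1296 = 671/216.
≈ 3.106

3.106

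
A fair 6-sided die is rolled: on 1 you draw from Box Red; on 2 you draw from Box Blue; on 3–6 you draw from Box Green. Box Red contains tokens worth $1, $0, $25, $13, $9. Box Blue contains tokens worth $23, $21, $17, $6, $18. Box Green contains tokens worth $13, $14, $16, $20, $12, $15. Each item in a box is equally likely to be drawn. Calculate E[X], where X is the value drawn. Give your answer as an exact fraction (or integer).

433/30 dollars

E[X | Box Red] = (1 + 0 + 25 + 13 + 9)/5 = 48/5
E[X | Box Blue] = (23 + 21 + 17 + 6 + 18)/5 = 17
E[X | Box Green] = (13 + 14 + 16 + 20 + 12 + 15)/6 = 15
E[X] = (1/6)·48/5 + (1/6)·17 + (2/3)·15 = 433/30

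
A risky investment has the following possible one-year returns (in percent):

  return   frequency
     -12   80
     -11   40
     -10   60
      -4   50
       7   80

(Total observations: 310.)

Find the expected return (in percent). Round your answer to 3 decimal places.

Total = 310, so P(return=-12) = 80/310, etc.
E[X] = (8/31)·(-12) + (4/31)·(-11) + (6/31)·(-10) + (5/31)·(-4) + (8/31)·7
     = -164/31 ≈ -5.290

-5.290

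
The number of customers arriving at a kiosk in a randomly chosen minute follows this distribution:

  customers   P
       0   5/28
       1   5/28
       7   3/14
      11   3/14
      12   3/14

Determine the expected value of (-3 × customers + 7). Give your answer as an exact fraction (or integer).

-359/28

E[-3x+7] = (5/28)·7 + (5/28)·4 + (3/14)·(-14) + (3/14)·(-26) + (3/14)·(-29)
     = -359/28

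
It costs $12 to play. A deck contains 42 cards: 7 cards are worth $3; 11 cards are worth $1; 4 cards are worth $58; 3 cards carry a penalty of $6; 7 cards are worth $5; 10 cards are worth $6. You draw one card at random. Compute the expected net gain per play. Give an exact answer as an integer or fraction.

E[payout] = (7/42)·3 + (11/42)·1 + (4/42)·58 + (3/42)·(-6) + (7/42)·5 + (10/42)·6 = 341/42
Expected profit = 341/42 − 12 = -163/42

-163/42 dollars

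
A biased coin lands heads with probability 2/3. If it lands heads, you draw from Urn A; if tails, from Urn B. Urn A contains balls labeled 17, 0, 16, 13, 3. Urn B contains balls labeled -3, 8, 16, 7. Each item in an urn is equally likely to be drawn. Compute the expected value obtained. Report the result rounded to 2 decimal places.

8.87

E[X | Urn A] = (17 + 0 + 16 + 13 + 3)/5 = 49/5
E[X | Urn B] = (-3 + 8 + 16 + 7)/4 = 7
E[X] = (2/3)·49/5 + (1/3)·7 = 133/15 ≈ 8.87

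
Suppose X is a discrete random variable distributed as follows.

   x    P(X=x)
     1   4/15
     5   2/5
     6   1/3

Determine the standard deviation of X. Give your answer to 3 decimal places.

2.015

E[X] = 64/15, E[X²] = 334/15
Var(X) = E[X²] − (E[X])² = 334/15 − 4096/225 = 914/225
SD(X) = √(914/225) ≈ 2.015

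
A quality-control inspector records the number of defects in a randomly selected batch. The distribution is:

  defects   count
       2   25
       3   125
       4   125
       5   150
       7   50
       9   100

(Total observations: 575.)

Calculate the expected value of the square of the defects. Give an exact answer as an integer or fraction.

Total = 575, so P(defects=2) = 25/575, etc.
E[X²] = (1/23)·4 + (5/23)·9 + (5/23)·16 + (6/23)·25 + (2/23)·49 + (4/23)·81
     = 701/23

701/23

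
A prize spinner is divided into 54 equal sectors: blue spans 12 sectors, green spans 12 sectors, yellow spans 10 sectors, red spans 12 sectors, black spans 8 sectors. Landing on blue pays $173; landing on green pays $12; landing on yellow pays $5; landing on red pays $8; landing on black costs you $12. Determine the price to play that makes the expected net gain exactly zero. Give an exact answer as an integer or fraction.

1135/27 dollars

E[payout] = (12/54)·173 + (12/54)·12 + (10/54)·5 + (12/54)·8 + (8/54)·(-12) = 1135/27
Fair fee = E[payout] = 1135/27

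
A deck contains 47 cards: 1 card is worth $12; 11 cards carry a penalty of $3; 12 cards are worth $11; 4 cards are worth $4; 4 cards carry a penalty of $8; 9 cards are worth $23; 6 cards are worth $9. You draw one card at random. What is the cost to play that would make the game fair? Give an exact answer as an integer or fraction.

E[payout] = (1/47)·12 + (11/47)·(-3) + (12/47)·11 + (4/47)·4 + (4/47)·(-8) + (9/47)·23 + (6/47)·9 = 356/47
Fair fee = E[payout] = 356/47

356/47 dollars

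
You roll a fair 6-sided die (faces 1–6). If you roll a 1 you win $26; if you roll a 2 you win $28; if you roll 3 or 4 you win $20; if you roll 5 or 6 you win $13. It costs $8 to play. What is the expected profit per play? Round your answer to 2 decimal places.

E[payout] = (1/3)·13 + (1/3)·20 + (1/6)·26 + (1/6)·28 = 20
Expected profit = 20 − 8 = 12 ≈ $12.00

$12.00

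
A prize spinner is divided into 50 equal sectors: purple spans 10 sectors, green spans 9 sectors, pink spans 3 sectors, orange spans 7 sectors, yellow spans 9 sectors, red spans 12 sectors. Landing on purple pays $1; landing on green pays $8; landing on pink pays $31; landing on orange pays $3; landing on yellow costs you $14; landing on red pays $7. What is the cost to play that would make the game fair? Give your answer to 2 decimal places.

E[payout] = (10/50)·1 + (9/50)·8 + (3/50)·31 + (7/50)·3 + (9/50)·(-14) + (12/50)·7 = 77/25
Fair fee = E[payout] = 77/25 ≈ $3.08

$3.08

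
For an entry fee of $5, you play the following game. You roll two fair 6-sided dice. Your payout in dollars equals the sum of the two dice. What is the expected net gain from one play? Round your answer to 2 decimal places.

Distribution of the sum of the two dice: 2 w.p. 1/36, 3 w.p. 1/18, 4 w.p. 1/12, 5 w.p. 1/9, 6 w.p. 5/36, 7 w.p. 1/6, …
E[payout] = (1/36)·2 + (1/18)·3 + (1/12)·4 + (1/9)·5 + (5/36)·6 + (1/6)·7 + (5/36)·8 + (1/9)·9 + (1/12)·10 + (1/18)·11 + (1/36)·12 = 7
Expected profit = 7 − 5 = 2 ≈ $2.00

$2.00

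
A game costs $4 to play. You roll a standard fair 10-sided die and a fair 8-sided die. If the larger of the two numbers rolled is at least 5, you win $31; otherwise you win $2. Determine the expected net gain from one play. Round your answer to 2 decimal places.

$21.20

E[payout] = (1/5)·2 + (4/5)·31 = 126/5
Expected profit = 126/5 − 4 = 106/5 ≈ $21.20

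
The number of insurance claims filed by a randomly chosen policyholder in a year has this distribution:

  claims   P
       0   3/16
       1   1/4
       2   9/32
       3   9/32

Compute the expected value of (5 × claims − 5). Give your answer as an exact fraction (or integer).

105/32

E[5x-5] = (3/16)·(-5) + (1/4)·0 + (9/32)·5 + (9/32)·10
     = 105/32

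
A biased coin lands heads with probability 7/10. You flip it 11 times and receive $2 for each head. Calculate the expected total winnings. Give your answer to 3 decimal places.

E[#heads] = 11·7/10 = 77/10 (linearity over flips).
E[winnings] = 2·77/10 = 77/5.
≈ 15.400

$15.400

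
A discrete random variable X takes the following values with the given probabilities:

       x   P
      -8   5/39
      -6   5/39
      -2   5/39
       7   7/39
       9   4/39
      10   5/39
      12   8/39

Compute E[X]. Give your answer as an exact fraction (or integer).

151/39

E[X] = (5/39)·(-8) + (5/39)·(-6) + (5/39)·(-2) + (7/39)·7 + (4/39)·9 + (5/39)·10 + (8/39)·12
     = 151/39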